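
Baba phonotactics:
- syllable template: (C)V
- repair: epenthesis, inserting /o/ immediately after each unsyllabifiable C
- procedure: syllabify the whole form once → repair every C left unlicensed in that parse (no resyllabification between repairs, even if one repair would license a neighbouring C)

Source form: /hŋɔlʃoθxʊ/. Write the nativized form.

hoŋɔloʃoθoxʊ

Under (C)V, the unsyllabifiable consonants are /h/, /l/, /θ/ (no codas are permitted; onsets are limited to one consonant).
Each unlicensed consonant becomes the onset of a new syllable: /h/ → /ho/, /l/ → /lo/, /θ/ → /θo/.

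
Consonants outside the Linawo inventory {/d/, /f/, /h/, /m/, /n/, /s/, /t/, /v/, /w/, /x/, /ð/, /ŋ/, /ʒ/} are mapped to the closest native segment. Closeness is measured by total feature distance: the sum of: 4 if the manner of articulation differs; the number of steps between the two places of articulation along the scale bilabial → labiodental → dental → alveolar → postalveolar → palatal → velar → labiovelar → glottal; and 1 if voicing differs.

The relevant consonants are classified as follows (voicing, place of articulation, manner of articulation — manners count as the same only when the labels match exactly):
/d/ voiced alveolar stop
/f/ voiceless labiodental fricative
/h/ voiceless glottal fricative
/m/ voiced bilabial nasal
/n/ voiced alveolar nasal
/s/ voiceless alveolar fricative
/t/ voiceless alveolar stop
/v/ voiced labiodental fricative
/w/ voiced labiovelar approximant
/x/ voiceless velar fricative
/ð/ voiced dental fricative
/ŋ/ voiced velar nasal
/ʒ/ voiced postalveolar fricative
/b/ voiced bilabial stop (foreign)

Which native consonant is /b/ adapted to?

d

/d/ is closest: same manner (stop), place distance 3 (bilabial→alveolar), same voicing; total 3. Next closest is /m/ at distance 4.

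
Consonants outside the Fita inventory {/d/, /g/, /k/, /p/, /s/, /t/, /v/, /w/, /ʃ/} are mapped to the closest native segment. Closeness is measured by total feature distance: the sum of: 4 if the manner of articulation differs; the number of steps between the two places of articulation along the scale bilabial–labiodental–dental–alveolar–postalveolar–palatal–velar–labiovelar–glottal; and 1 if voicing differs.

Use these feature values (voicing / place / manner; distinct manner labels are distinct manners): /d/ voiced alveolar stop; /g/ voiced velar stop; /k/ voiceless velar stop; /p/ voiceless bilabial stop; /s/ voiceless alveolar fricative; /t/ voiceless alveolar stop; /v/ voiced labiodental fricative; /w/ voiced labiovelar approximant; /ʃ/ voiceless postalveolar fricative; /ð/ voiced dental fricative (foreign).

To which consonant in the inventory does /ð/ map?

/v/ is closest: same manner (fricative), place distance 1 (dental→labiodental), same voicing; total 1. Next closest is /s/ at distance 2.

v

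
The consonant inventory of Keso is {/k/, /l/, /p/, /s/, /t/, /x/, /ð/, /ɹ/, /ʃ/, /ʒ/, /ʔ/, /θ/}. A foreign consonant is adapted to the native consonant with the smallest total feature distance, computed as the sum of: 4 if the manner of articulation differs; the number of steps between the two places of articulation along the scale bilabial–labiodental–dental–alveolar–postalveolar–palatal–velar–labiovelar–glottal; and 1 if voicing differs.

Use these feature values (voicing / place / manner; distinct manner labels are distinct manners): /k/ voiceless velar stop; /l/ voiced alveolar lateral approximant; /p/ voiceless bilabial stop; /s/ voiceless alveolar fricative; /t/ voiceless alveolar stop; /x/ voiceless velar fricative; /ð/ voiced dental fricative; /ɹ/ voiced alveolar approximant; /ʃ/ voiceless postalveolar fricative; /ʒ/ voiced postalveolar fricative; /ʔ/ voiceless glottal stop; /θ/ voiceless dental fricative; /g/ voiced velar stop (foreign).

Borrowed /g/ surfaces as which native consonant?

/k/ is closest: same manner (stop), place distance 0 (velar→velar), voicing differs (+1); total 1. Next closest is /ʔ/ at distance 3.

k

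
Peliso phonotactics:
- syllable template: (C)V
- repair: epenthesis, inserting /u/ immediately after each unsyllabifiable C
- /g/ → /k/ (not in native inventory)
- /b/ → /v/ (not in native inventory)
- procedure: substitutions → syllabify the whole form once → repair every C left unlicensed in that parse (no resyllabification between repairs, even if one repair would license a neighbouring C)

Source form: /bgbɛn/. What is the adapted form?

Substitution: /b/ → /v/, /g/ → /k/, giving /vkvɛn/.
Syllabifying with onset maximization leaves /v/, /k/, /n/ stranded (no codas are permitted; onsets are limited to one consonant).
Epenthesis after each stranded consonant: /v/ → /vu/, /k/ → /ku/, /n/ → /nu/.

vukuvɛnu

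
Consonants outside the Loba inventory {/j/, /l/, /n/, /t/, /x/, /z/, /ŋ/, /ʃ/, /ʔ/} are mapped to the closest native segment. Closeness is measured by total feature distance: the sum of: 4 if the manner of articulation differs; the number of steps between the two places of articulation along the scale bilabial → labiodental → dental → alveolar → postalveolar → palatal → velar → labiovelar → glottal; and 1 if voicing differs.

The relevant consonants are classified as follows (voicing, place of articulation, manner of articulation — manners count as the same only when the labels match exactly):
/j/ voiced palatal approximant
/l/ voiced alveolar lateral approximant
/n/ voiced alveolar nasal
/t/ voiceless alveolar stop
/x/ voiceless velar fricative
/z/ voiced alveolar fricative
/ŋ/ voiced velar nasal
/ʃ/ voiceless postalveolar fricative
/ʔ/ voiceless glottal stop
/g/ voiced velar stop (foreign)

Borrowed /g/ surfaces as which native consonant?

ʔ

/ʔ/ is closest: same manner (stop), place distance 2 (velar→glottal), voicing differs (+1); total 3. Next closest is /t/ at distance 4.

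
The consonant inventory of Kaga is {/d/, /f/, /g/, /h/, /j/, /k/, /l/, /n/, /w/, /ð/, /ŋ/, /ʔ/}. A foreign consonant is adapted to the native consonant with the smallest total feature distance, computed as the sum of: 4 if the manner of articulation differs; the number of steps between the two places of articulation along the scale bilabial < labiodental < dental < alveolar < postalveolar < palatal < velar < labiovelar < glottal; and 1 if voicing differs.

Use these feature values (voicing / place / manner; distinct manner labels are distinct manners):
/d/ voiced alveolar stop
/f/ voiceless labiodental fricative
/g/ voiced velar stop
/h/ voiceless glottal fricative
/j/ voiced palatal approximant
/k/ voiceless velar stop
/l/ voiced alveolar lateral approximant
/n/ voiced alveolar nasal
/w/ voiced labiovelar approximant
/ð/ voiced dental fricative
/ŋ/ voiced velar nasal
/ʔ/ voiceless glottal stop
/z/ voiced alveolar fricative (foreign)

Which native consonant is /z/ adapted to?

ð

/ð/ is closest: same manner (fricative), place distance 1 (alveolar→dental), same voicing; total 1. Next closest is /f/ at distance 3.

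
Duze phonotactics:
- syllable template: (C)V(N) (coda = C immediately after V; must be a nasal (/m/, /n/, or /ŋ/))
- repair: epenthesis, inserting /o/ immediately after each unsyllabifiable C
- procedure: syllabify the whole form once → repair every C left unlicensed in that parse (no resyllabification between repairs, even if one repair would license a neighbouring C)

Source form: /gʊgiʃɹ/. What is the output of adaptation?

gʊgiʃoɹo

Under (C)V(N), the unsyllabifiable consonants are /ʃ/, /ɹ/ (only a nasal (/m/, /n/, or /ŋ/) is licensed in coda position; onsets are limited to one consonant).
Epenthesis after each stranded consonant: /ʃ/ → /ʃo/, /ɹ/ → /ɹo/.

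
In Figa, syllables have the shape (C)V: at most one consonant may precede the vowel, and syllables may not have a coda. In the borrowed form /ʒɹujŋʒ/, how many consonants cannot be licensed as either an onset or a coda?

4

Syllabifying with onset maximization leaves /ʒ/, /j/, /ŋ/, /ʒ/ stranded (no codas are permitted; onsets are limited to one consonant).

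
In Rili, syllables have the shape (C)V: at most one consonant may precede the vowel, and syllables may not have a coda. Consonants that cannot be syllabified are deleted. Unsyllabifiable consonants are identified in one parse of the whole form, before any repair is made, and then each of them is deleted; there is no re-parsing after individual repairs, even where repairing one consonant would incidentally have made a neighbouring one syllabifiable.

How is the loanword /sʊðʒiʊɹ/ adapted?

sʊʒiʊ

Syllabifying with onset maximization leaves /ð/, /ɹ/ stranded (no codas are permitted; onsets are limited to one consonant).
Deleting the stranded consonants removes /ð/, /ɹ/.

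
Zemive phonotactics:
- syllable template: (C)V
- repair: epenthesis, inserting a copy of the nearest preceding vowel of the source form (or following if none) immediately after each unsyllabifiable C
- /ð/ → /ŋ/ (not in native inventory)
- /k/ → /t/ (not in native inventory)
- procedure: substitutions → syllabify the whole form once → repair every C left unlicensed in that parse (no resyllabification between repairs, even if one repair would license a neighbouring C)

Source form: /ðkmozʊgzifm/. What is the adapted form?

Substitution: /ð/ → /ŋ/, /k/ → /t/, giving /ŋtmozʊgzifm/.
The consonants /ŋ/, /t/, /g/, /f/, /m/ cannot be parsed into a legal (C)V syllable (no codas are permitted; onsets are limited to one consonant).
Epenthesis after each stranded consonant: /ŋ/ → /ŋo/, /t/ → /to/, /g/ → /gʊ/, /f/ → /fi/, /m/ → /mi/.

ŋotomozʊgʊzifimi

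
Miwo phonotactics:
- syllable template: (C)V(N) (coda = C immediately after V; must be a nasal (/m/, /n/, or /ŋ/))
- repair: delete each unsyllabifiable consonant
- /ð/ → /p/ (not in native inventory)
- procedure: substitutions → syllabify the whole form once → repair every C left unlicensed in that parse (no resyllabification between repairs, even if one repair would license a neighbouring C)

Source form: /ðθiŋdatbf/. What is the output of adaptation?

θiŋda

Substitution: /ð/ → /p/, giving /pθiŋdatbf/.
The consonants /p/, /t/, /b/, /f/ cannot be parsed into a legal (C)V(N) syllable (only a nasal (/m/, /n/, or /ŋ/) is licensed in coda position; onsets are limited to one consonant).
Deletion applies to /p/, /t/, /b/, /f/.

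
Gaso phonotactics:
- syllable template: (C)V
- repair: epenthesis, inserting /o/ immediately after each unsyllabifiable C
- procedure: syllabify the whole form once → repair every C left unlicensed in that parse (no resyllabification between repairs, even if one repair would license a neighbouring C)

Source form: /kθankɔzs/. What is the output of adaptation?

koθanokɔzoso

Syllabifying with onset maximization leaves /k/, /n/, /z/, /s/ stranded (no codas are permitted; onsets are limited to one consonant).
Inserting the epenthetic vowel yields /k/ → /ko/, /n/ → /no/, /z/ → /zo/, /s/ → /so/.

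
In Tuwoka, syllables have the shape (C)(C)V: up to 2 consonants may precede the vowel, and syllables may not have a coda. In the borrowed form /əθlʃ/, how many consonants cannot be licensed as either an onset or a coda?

The consonants /θ/, /l/, /ʃ/ cannot be parsed into a legal (C)(C)V syllable (no codas are permitted; onsets may contain at most 2 consonants).

3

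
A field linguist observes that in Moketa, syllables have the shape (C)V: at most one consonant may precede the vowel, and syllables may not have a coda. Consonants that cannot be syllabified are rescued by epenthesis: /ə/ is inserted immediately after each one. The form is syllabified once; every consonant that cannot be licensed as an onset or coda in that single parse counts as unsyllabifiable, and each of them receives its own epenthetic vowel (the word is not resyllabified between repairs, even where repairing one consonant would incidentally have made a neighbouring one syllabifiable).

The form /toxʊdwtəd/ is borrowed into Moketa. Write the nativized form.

toxʊdəwətədə

The consonants /d/, /w/, /d/ cannot be parsed into a legal (C)V syllable (no codas are permitted; onsets are limited to one consonant).
Epenthesis after each stranded consonant: /d/ → /də/, /w/ → /wə/, /d/ → /də/.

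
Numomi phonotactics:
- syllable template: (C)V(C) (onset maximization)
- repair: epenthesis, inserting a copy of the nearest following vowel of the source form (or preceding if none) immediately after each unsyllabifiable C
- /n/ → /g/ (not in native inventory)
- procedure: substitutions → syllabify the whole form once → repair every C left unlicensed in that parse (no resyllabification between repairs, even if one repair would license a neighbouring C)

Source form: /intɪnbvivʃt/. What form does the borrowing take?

Substitution: /n/ → /g/, giving /igtɪgbvivʃt/.
The consonants /b/, /ʃ/, /t/ cannot be parsed into a legal (C)V(C) syllable (at most one coda consonant is licensed; onsets are limited to one consonant).
Inserting the epenthetic vowel yields /b/ → /bi/, /ʃ/ → /ʃi/, /t/ → /ti/.

igtɪgbivivʃiti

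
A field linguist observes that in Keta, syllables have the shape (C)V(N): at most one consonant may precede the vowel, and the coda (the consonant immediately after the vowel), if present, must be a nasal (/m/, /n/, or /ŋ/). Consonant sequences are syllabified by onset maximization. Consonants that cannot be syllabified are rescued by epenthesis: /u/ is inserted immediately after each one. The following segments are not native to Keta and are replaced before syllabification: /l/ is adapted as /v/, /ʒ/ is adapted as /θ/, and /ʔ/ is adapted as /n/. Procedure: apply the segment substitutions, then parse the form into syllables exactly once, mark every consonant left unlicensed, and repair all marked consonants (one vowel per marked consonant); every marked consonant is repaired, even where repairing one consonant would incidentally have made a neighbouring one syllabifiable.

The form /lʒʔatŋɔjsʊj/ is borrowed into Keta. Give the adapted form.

Substitution: /l/ → /v/, /ʒ/ → /θ/, /ʔ/ → /n/, giving /vθnatŋɔjsʊj/.
Syllabifying with onset maximization leaves /v/, /θ/, /t/, /j/, /j/ stranded (only a nasal (/m/, /n/, or /ŋ/) is licensed in coda position; onsets are limited to one consonant).
Epenthesis after each stranded consonant: /v/ → /vu/, /θ/ → /θu/, /t/ → /tu/, /j/ → /ju/, /j/ → /ju/.

vuθunatuŋɔjusʊju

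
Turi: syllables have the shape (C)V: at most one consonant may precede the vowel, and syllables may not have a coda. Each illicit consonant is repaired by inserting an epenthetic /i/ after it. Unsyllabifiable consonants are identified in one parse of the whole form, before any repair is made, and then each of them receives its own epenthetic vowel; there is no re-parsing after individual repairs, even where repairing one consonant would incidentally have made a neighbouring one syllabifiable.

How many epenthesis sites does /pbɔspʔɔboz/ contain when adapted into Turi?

4

The unsyllabifiable consonants are /p/, /s/, /p/, /z/; each receives one epenthetic vowel.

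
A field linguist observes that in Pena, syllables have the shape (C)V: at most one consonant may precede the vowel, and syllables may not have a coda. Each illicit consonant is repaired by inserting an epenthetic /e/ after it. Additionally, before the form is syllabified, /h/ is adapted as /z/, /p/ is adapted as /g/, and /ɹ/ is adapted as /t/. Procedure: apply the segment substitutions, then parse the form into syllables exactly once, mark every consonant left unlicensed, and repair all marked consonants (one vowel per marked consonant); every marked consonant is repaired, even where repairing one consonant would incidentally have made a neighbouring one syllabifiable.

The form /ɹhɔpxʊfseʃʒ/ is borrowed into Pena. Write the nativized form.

Substitution: /ɹ/ → /t/, /h/ → /z/, /p/ → /g/, giving /tzɔgxʊfseʃʒ/.
Syllabifying with onset maximization leaves /t/, /g/, /f/, /ʃ/, /ʒ/ stranded (no codas are permitted; onsets are limited to one consonant).
Inserting the epenthetic vowel yields /t/ → /te/, /g/ → /ge/, /f/ → /fe/, /ʃ/ → /ʃe/, /ʒ/ → /ʒe/.

tezɔgexʊfeseʃeʒe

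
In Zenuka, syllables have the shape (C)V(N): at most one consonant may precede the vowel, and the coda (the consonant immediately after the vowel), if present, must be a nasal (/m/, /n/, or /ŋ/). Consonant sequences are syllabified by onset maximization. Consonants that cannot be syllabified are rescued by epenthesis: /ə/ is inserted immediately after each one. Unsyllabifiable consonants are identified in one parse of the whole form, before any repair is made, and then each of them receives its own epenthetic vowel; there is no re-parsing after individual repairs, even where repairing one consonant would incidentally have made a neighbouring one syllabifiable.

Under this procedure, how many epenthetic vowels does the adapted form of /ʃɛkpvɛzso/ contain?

3

The unsyllabifiable consonants are /k/, /p/, /z/; each receives one epenthetic vowel.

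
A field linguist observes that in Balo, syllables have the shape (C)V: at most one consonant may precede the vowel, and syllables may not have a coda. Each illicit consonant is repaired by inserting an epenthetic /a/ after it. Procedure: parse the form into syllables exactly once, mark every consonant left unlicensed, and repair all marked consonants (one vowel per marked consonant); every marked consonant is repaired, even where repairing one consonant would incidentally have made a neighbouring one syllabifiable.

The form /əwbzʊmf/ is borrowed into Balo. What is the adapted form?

Syllabifying with onset maximization leaves /w/, /b/, /m/, /f/ stranded (no codas are permitted; onsets are limited to one consonant).
Each unlicensed consonant becomes the onset of a new syllable: /w/ → /wa/, /b/ → /ba/, /m/ → /ma/, /f/ → /fa/.

əwabazʊmafa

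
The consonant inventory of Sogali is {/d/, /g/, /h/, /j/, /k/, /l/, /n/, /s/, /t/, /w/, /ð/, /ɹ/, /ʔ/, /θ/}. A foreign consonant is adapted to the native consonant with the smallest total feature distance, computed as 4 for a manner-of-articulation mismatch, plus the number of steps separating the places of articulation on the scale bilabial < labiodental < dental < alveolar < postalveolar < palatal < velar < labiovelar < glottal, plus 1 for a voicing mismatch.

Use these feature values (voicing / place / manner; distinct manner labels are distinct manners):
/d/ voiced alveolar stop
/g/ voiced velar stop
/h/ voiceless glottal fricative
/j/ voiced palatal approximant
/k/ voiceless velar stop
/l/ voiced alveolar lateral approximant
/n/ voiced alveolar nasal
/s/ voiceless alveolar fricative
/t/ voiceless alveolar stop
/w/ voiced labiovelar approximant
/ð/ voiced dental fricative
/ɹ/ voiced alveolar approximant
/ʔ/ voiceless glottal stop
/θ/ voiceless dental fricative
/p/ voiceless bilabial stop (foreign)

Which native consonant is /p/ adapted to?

t

/t/ is closest: same manner (stop), place distance 3 (bilabial→alveolar), same voicing; total 3. Next closest is /d/ at distance 4.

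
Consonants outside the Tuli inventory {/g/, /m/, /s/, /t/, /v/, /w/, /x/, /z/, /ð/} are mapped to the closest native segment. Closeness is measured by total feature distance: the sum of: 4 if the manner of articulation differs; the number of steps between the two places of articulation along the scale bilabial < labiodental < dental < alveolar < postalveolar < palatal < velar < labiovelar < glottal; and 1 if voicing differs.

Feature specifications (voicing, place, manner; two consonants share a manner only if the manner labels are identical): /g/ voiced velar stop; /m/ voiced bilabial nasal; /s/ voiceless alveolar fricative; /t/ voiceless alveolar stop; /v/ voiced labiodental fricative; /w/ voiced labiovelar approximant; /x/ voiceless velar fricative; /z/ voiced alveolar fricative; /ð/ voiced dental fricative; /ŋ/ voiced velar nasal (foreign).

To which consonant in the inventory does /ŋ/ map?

g

/g/ is closest: manner differs (nasal→stop, +4), place distance 0 (velar→velar), same voicing; total 4. Next closest is /w/ at distance 5.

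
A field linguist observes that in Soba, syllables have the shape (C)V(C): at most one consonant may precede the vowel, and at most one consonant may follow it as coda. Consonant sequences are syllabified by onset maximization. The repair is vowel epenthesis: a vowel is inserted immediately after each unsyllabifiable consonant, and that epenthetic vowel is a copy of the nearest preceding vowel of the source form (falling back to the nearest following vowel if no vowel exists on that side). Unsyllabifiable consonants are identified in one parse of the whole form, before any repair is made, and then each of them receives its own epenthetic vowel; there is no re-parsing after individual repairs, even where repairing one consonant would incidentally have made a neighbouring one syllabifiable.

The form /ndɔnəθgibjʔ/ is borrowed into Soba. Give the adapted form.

nɔdɔnəθgibjiʔi

The consonants /n/, /j/, /ʔ/ cannot be parsed into a legal (C)V(C) syllable (at most one coda consonant is licensed; onsets are limited to one consonant).
Inserting the epenthetic vowel yields /n/ → /nɔ/, /j/ → /ji/, /ʔ/ → /ʔi/.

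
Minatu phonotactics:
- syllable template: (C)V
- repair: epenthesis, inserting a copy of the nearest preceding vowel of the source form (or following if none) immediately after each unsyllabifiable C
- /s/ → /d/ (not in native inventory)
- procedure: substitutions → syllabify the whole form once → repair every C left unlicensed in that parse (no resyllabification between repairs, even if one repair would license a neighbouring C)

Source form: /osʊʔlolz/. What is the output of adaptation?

Substitution: /s/ → /d/, giving /odʊʔlolz/.
Under (C)V, the unsyllabifiable consonants are /ʔ/, /l/, /z/ (no codas are permitted; onsets are limited to one consonant).
Epenthesis after each stranded consonant: /ʔ/ → /ʔʊ/, /l/ → /lo/, /z/ → /zo/.

odʊʔʊlolozo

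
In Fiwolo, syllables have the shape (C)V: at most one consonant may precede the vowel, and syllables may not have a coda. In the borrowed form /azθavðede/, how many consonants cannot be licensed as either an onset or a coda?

The consonants /z/, /v/ cannot be parsed into a legal (C)V syllable (no codas are permitted; onsets are limited to one consonant).

2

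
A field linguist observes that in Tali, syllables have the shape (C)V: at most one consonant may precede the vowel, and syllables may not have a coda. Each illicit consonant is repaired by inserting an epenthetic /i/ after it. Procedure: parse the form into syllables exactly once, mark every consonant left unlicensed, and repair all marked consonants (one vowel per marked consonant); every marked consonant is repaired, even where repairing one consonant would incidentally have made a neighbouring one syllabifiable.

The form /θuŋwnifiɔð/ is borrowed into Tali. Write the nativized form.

The consonants /ŋ/, /w/, /ð/ cannot be parsed into a legal (C)V syllable (no codas are permitted; onsets are limited to one consonant).
Epenthesis after each stranded consonant: /ŋ/ → /ŋi/, /w/ → /wi/, /ð/ → /ði/.

θuŋiwinifiɔði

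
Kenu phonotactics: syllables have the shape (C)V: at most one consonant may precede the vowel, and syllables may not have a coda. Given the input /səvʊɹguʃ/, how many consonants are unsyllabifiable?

Under (C)V, the unsyllabifiable consonants are /ɹ/, /ʃ/ (no codas are permitted; onsets are limited to one consonant).

2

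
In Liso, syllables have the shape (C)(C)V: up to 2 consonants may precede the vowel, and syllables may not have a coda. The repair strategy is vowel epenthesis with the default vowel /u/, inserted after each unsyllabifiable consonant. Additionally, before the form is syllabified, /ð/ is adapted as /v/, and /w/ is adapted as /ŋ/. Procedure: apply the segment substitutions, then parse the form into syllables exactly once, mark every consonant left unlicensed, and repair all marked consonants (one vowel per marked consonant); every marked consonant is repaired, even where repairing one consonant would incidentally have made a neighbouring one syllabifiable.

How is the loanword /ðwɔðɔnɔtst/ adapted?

vŋɔvɔnɔtusutu

Substitution: /ð/ → /v/, /w/ → /ŋ/, giving /vŋɔvɔnɔtst/.
Syllabifying with onset maximization leaves /t/, /s/, /t/ stranded (no codas are permitted; onsets may contain at most 2 consonants).
Epenthesis after each stranded consonant: /t/ → /tu/, /s/ → /su/, /t/ → /tu/.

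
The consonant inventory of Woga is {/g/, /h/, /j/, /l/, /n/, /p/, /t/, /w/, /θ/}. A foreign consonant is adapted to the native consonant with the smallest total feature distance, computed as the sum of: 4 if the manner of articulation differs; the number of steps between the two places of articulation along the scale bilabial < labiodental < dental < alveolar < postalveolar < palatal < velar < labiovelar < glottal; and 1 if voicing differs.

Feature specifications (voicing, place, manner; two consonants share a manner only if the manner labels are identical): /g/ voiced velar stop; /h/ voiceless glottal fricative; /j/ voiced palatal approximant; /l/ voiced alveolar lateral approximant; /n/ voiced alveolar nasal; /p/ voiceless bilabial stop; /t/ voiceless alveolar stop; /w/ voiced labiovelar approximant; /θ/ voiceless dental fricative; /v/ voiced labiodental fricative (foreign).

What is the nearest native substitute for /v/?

/θ/ is closest: same manner (fricative), place distance 1 (labiodental→dental), voicing differs (+1); total 2. Next closest is /l/ at distance 6.

θ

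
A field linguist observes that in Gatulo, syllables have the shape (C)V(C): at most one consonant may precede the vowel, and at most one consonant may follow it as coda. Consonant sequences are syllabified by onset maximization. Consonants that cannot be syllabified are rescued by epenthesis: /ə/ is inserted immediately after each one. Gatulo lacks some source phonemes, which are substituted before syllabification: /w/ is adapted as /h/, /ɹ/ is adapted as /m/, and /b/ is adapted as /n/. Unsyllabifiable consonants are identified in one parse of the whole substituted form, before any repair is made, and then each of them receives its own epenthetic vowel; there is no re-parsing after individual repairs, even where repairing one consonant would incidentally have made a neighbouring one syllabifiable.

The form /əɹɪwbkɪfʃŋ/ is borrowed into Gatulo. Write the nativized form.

əmɪhnəkɪfʃəŋə

Substitution: /ɹ/ → /m/, /w/ → /h/, /b/ → /n/, giving /əmɪhnkɪfʃŋ/.
Under (C)V(C), the unsyllabifiable consonants are /n/, /ʃ/, /ŋ/ (at most one coda consonant is licensed; onsets are limited to one consonant).
Each unlicensed consonant becomes the onset of a new syllable: /n/ → /nə/, /ʃ/ → /ʃə/, /ŋ/ → /ŋə/.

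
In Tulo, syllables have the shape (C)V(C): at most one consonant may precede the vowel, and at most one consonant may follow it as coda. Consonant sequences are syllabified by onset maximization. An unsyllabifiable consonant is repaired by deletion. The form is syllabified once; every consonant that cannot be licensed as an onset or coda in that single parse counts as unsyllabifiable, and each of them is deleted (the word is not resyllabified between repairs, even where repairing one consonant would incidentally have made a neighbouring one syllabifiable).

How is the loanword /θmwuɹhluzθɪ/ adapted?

Syllabifying with onset maximization leaves /θ/, /m/, /h/ stranded (at most one coda consonant is licensed; onsets are limited to one consonant).
Each unlicensed consonant is deleted: /θ/, /m/, /h/.

wuɹluzθɪ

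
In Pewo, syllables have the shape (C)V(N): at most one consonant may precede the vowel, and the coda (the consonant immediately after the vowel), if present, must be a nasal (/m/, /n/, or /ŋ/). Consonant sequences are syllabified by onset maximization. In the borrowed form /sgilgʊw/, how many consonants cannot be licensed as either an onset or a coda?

Syllabifying with onset maximization leaves /s/, /l/, /w/ stranded (only a nasal (/m/, /n/, or /ŋ/) is licensed in coda position; onsets are limited to one consonant).

3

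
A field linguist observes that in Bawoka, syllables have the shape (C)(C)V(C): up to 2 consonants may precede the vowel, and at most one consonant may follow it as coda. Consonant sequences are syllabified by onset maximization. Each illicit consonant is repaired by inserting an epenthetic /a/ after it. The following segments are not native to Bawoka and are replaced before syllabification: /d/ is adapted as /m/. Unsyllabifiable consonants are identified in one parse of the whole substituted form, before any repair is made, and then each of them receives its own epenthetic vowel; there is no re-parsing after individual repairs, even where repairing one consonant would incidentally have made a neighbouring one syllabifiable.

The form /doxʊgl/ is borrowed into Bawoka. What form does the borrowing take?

moxʊgla

Substitution: /d/ → /m/, giving /moxʊgl/.
Syllabifying with onset maximization leaves /l/ stranded (at most one coda consonant is licensed; onsets may contain at most 2 consonants).
Epenthesis after each stranded consonant: /l/ → /la/.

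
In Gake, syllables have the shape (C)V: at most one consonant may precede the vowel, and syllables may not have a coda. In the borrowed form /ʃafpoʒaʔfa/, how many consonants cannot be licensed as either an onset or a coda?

2

Under (C)V, the unsyllabifiable consonants are /f/, /ʔ/ (no codas are permitted; onsets are limited to one consonant).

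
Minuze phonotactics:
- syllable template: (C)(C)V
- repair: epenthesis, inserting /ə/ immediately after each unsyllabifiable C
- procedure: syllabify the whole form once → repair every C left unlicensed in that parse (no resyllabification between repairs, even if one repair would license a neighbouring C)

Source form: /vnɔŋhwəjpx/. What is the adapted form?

Under (C)(C)V, the unsyllabifiable consonants are /ŋ/, /j/, /p/, /x/ (no codas are permitted; onsets may contain at most 2 consonants).
Epenthesis after each stranded consonant: /ŋ/ → /ŋə/, /j/ → /jə/, /p/ → /pə/, /x/ → /xə/.

vnɔŋəhwəjəpəxə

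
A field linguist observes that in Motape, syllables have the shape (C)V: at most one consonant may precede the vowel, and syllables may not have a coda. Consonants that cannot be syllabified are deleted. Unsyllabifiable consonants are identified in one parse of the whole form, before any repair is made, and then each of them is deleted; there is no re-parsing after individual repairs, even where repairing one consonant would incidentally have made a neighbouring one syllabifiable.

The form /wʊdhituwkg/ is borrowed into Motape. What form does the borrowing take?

wʊhitu

Syllabifying with onset maximization leaves /d/, /w/, /k/, /g/ stranded (no codas are permitted; onsets are limited to one consonant).
Each unlicensed consonant is deleted: /d/, /w/, /k/, /g/.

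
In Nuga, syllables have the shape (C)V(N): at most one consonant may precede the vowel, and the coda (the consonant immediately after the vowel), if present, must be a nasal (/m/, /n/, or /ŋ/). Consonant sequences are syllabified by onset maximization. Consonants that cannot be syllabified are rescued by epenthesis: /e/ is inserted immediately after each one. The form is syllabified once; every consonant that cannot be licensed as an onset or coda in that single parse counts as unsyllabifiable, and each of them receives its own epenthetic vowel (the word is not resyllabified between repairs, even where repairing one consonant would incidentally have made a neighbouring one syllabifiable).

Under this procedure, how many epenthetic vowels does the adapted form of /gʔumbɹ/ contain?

The unsyllabifiable consonants are /g/, /b/, /ɹ/; each receives one epenthetic vowel.

3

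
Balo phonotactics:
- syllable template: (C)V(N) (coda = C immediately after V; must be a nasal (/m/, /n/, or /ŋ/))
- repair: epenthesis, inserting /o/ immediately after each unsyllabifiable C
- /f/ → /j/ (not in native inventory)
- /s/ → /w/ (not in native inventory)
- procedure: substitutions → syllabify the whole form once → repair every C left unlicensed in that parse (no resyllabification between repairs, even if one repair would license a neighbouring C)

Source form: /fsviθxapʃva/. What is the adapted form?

Substitution: /f/ → /j/, /s/ → /w/, giving /jwviθxapʃva/.
Under (C)V(N), the unsyllabifiable consonants are /j/, /w/, /θ/, /p/, /ʃ/ (only a nasal (/m/, /n/, or /ŋ/) is licensed in coda position; onsets are limited to one consonant).
Each unlicensed consonant becomes the onset of a new syllable: /j/ → /jo/, /w/ → /wo/, /θ/ → /θo/, /p/ → /po/, /ʃ/ → /ʃo/.

jowoviθoxapoʃova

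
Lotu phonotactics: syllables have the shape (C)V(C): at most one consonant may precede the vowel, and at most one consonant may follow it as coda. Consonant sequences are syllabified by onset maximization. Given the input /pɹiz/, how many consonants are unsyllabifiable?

1

The consonants /p/ cannot be parsed into a legal (C)V(C) syllable (at most one coda consonant is licensed; onsets are limited to one consonant).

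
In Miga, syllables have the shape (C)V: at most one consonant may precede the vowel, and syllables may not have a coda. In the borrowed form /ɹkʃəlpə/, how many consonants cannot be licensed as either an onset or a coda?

The consonants /ɹ/, /k/, /l/ cannot be parsed into a legal (C)V syllable (no codas are permitted; onsets are limited to one consonant).

3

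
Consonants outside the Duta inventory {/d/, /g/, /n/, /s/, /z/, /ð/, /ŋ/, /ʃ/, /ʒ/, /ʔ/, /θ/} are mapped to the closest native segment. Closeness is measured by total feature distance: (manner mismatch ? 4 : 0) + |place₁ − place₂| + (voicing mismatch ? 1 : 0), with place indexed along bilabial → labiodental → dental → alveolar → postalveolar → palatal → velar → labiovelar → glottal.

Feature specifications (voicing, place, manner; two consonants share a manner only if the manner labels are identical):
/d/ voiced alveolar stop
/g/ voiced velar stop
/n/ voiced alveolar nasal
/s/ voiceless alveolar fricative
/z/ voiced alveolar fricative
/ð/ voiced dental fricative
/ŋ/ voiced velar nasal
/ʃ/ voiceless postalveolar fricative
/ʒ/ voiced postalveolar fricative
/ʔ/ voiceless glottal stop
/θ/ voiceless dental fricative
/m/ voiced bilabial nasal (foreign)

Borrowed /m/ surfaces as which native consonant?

/n/ is closest: same manner (nasal), place distance 3 (bilabial→alveolar), same voicing; total 3. Next closest is /ð/ at distance 6.

n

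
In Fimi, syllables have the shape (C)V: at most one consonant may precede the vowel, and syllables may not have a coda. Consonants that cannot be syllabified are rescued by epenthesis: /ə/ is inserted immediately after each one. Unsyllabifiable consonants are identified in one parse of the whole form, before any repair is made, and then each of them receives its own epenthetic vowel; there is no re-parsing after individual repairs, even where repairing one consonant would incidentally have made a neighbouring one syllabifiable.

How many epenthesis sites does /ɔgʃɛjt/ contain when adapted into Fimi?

The unsyllabifiable consonants are /g/, /j/, /t/; each receives one epenthetic vowel.

3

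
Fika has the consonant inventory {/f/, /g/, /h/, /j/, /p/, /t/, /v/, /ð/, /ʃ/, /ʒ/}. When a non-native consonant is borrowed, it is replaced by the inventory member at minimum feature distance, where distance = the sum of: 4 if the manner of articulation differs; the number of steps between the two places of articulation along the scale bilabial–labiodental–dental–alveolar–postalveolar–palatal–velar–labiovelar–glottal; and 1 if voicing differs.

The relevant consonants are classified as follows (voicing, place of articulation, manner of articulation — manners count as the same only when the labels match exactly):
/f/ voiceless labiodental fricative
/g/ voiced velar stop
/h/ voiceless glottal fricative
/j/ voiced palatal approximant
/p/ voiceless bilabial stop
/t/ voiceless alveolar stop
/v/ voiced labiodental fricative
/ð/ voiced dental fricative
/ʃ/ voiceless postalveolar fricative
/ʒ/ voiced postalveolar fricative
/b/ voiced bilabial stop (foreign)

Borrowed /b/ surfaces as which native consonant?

p

/p/ is closest: same manner (stop), place distance 0 (bilabial→bilabial), voicing differs (+1); total 1. Next closest is /t/ at distance 4.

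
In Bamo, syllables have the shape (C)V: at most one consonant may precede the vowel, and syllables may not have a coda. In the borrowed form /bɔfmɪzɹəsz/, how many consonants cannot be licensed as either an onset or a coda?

Under (C)V, the unsyllabifiable consonants are /f/, /z/, /s/, /z/ (no codas are permitted; onsets are limited to one consonant).

4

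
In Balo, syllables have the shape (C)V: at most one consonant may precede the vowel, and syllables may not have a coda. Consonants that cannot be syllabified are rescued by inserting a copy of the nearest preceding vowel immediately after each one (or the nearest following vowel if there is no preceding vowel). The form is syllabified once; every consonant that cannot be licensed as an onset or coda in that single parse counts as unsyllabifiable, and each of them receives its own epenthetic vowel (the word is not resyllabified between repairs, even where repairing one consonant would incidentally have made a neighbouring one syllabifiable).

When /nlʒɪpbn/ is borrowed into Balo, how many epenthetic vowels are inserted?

The unsyllabifiable consonants are /n/, /l/, /p/, /b/, /n/; each receives one epenthetic vowel.

5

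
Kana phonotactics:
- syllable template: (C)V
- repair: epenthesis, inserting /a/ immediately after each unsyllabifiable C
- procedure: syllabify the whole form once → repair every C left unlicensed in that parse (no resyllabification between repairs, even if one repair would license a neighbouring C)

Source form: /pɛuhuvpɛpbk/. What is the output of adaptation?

The consonants /v/, /p/, /b/, /k/ cannot be parsed into a legal (C)V syllable (no codas are permitted; onsets are limited to one consonant).
Each unlicensed consonant becomes the onset of a new syllable: /v/ → /va/, /p/ → /pa/, /b/ → /ba/, /k/ → /ka/.

pɛuhuvapɛpabaka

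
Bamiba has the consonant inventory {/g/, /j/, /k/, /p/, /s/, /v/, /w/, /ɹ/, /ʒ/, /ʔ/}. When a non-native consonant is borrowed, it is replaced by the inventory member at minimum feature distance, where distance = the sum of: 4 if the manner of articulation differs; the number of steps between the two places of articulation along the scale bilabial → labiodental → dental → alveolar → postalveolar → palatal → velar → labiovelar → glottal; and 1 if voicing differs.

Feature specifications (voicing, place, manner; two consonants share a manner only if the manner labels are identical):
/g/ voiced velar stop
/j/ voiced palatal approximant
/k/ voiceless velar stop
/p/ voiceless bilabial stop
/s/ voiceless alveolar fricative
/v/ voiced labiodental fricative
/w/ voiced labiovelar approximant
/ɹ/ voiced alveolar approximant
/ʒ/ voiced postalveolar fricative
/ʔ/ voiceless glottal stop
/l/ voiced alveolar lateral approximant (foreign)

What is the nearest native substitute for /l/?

ɹ

/ɹ/ is closest: manner differs (lateral approximant→approximant, +4), place distance 0 (alveolar→alveolar), same voicing; total 4. Next closest is /s/ at distance 5.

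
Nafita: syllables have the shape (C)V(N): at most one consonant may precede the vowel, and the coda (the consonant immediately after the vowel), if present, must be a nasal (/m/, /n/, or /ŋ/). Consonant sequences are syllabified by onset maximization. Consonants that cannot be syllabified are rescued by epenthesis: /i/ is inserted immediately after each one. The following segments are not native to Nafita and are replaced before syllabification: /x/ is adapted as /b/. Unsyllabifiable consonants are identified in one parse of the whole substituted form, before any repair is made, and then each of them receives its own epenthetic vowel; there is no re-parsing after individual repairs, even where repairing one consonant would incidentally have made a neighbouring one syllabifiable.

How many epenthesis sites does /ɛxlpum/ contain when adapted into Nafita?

After substitution the input is /ɛblpum/.
The unsyllabifiable consonants are /b/, /l/; each receives one epenthetic vowel.

2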